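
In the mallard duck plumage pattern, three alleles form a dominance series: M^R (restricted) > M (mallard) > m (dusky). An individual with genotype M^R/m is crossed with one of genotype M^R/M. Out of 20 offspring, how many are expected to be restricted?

Cross: M^R/m × M^R/M
Allele dominance: M^R > M > m
Offspring genotypes: 1 M^R/M^R, 1 M^R/M, 1 M^R/m, 1 M/m
Phenotype counts: 3 restricted, 1 mallard
restricted: 3 out of 4 → fraction 3/4
Expected count = 3/4 × 20 = 15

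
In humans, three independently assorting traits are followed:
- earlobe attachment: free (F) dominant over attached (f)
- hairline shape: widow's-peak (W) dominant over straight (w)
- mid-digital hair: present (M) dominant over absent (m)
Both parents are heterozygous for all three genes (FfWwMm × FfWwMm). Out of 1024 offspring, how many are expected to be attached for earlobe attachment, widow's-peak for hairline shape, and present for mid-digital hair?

Trihybrid cross: FfWwMm × FfWwMm
Each trait segregates independently with a 3:1 phenotypic ratio, so each gene contributes 3/4 (dominant) or 1/4 (recessive).
Target: attached (earlobe attachment), widow's-peak (hairline shape), present (mid-digital hair)
Probability = product of independent per-trait probabilities
= 1/4 × 3/4 × 3/4 = 9/64
Expected count = 9/64 × 1024 = 144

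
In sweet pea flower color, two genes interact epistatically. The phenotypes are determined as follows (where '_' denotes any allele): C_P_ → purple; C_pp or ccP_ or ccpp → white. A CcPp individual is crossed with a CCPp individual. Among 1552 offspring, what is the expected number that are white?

Cross: CcPp × CCPp — consider each gene separately:
C gene: Cc × CC → 2 CC, 2 Cc → 4 C_ (out of 4)
P gene: Pp × Pp → 1 PP, 2 Pp, 1 pp → 3 P_ : 1 pp (out of 4)
Genotype classes (out of 4 × 4 = 16): C_P_ = 4×3 = 12; C_pp = 4×1 = 4
Apply the phenotype rules: C_P_ (12) → purple; C_pp (4) → white
Phenotype counts (out of 16): 12 purple, 4 white
white: 4 out of 16 → fraction 1/4
Expected count = 1/4 × 1552 = 388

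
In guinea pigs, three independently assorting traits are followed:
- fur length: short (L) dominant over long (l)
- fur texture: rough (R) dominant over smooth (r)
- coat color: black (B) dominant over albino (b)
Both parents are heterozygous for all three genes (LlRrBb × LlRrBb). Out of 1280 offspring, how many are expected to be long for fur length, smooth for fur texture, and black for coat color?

Trihybrid cross: LlRrBb × LlRrBb
Each trait segregates independently with a 3:1 phenotypic ratio, so each gene contributes 3/4 (dominant) or 1/4 (recessive).
Target: long (fur length), smooth (fur texture), black (coat color)
Probability = product of independent per-trait probabilities
= 1/4 × 1/4 × 3/4 = 3/64
Expected count = 3/64 × 1280 = 60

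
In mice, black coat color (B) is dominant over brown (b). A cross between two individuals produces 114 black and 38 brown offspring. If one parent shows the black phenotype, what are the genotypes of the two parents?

Observed offspring: 114 black, 38 brown
The observed ratio simplifies to 3:1. Brown (bb) offspring appear, so each parent must contribute one b allele. The parent stated to show black carries B, so it is Bb. The other parent is then either Bb or bb: Bb × bb would give a 1:1 split, whereas Bb × Bb gives 3:1 — matching the data. So both parents are heterozygous (Bb × Bb).
Parent genotypes: Bb × Bb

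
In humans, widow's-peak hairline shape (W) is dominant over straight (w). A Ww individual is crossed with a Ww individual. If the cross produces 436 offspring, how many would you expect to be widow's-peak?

Punnett square for Ww × Ww:
Offspring genotypes: 1 WW, 2 Ww, 1 ww
widow's-peak: 3, straight: 1
widow's-peak: 3 out of 4 → fraction 3/4
Expected count = 3/4 × 436 = 327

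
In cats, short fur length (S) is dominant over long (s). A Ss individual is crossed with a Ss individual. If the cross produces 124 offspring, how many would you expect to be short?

Punnett square for Ss × Ss:
Offspring genotypes: 1 SS, 2 Ss, 1 ss
short: 3, long: 1
short: 3 out of 4 → fraction 3/4
Expected count = 3/4 × 124 = 93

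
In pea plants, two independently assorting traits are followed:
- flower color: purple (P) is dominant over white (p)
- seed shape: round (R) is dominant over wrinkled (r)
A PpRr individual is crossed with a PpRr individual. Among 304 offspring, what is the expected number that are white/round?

Dihybrid cross PpRr × PpRr — consider each gene separately:
flower color: Pp × Pp → 1 PP, 2 Pp, 1 pp → 3 P_ : 1 pp (out of 4)
seed shape: Rr × Rr → 1 RR, 2 Rr, 1 rr → 3 R_ : 1 rr (out of 4)
Combine (counts out of 4 × 4 = 16): purple/round (P_R_) = 3×3 = 9; purple/wrinkled (P_rr) = 3×1 = 3; white/round (ppR_) = 1×3 = 3; white/wrinkled (pprr) = 1×1 = 1
Phenotype counts (out of 16): 9 purple/round, 3 purple/wrinkled, 3 white/round, 1 white/wrinkled
white/round: 3 out of 16 → fraction 3/16
Expected count = 3/16 × 304 = 57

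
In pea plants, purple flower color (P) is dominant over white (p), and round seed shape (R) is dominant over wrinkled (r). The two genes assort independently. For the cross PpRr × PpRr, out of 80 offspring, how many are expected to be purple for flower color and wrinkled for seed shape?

Dihybrid cross PpRr × PpRr — consider each gene separately:
flower color: Pp × Pp → 1 PP, 2 Pp, 1 pp → 3 P_ : 1 pp (out of 4)
seed shape: Rr × Rr → 1 RR, 2 Rr, 1 rr → 3 R_ : 1 rr (out of 4)
Looking for: purple (P_) and wrinkled (rr)
P(purple) = 3/4, P(wrinkled) = 1/4
P(both) = 3/4 × 1/4 = 3/16
Expected count = 3/16 × 80 = 15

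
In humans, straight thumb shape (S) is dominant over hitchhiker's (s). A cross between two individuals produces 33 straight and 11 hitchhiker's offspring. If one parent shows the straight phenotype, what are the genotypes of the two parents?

Observed offspring: 33 straight, 11 hitchhiker's
The observed ratio simplifies to 3:1. Hitchhiker's (ss) offspring appear, so each parent must contribute one s allele. The parent stated to show straight carries S, so it is Ss. The other parent is then either Ss or ss: Ss × ss would give a 1:1 split, whereas Ss × Ss gives 3:1 — matching the data. So both parents are heterozygous (Ss × Ss).
Parent genotypes: Ss × Ss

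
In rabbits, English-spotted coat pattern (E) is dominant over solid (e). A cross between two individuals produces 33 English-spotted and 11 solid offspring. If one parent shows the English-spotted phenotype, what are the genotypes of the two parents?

Observed offspring: 33 English-spotted, 11 solid
The observed ratio simplifies to 3:1. Solid (ee) offspring appear, so each parent must contribute one e allele. The parent stated to show English-spotted carries E, so it is Ee. The other parent is then either Ee or ee: Ee × ee would give a 1:1 split, whereas Ee × Ee gives 3:1 — matching the data. So both parents are heterozygous (Ee × Ee).
Parent genotypes: Ee × Ee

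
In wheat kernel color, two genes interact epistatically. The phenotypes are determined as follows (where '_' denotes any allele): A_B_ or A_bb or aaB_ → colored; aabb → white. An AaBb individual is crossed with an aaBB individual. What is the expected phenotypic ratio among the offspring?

Cross: AaBb × aaBB — consider each gene separately:
A gene: Aa × aa → 2 Aa, 2 aa → 2 A_ : 2 aa (out of 4)
B gene: Bb × BB → 2 BB, 2 Bb → 4 B_ (out of 4)
Genotype classes (out of 4 × 4 = 16): A_B_ = 2×4 = 8; aaB_ = 2×4 = 8
Apply the phenotype rules: A_B_ (8) + aaB_ (8) → colored
Phenotype counts (out of 16): 16 colored
Ratio: all colored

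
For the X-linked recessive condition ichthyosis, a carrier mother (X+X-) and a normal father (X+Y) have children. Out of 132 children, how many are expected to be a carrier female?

Cross: X+X- × X+Y
Offspring: 1 X+X+, 1 X+Y, 1 X+X-, 1 X-Y
Probability of a carrier female: 1/4
Expected count = 1/4 × 132 = 33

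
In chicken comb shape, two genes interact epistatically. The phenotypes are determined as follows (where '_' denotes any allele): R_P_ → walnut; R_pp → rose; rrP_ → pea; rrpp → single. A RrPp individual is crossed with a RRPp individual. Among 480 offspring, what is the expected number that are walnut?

Cross: RrPp × RRPp — consider each gene separately:
R gene: Rr × RR → 2 RR, 2 Rr → 4 R_ (out of 4)
P gene: Pp × Pp → 1 PP, 2 Pp, 1 pp → 3 P_ : 1 pp (out of 4)
Genotype classes (out of 4 × 4 = 16): R_P_ = 4×3 = 12; R_pp = 4×1 = 4
Apply the phenotype rules: R_P_ (12) → walnut; R_pp (4) → rose
Phenotype counts (out of 16): 12 walnut, 4 rose
walnut: 12 out of 16 → fraction 3/4
Expected count = 3/4 × 480 = 360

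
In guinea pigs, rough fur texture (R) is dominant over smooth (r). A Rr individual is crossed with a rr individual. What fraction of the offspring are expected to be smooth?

Punnett square for Rr × rr:
Offspring genotypes: 2 Rr, 2 rr
rough: 2, smooth: 2
smooth: 2 out of 4
Probability: 2/4 = 1/2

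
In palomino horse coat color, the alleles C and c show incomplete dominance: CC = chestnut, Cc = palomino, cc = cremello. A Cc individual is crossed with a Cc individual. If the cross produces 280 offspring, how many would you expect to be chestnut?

Punnett square for Cc × Cc:
Offspring genotypes: 1 CC, 2 Cc, 1 cc
Phenotype counts: 1 chestnut, 2 palomino, 1 cremello
chestnut: 1 out of 4 → fraction 1/4
Expected count = 1/4 × 280 = 70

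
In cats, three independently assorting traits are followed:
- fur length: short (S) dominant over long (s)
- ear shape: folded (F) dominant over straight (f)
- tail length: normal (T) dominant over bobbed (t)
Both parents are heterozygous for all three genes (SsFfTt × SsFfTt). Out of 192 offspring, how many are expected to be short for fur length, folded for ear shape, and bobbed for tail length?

Trihybrid cross: SsFfTt × SsFfTt
Each trait segregates independently with a 3:1 phenotypic ratio, so each gene contributes 3/4 (dominant) or 1/4 (recessive).
Target: short (fur length), folded (ear shape), bobbed (tail length)
Probability = product of independent per-trait probabilities
= 3/4 × 3/4 × 1/4 = 9/64
Expected count = 9/64 × 192 = 27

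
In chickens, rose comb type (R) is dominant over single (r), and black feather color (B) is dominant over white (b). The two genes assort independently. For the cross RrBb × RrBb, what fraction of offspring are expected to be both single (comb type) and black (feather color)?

Dihybrid cross RrBb × RrBb — consider each gene separately:
comb type: Rr × Rr → 1 RR, 2 Rr, 1 rr → 3 R_ : 1 rr (out of 4)
feather color: Bb × Bb → 1 BB, 2 Bb, 1 bb → 3 B_ : 1 bb (out of 4)
Looking for: single (rr) and black (B_)
P(single) = 1/4, P(black) = 3/4
P(both) = 1/4 × 3/4 = 3/16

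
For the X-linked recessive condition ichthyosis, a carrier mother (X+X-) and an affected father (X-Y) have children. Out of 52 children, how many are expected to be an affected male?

Cross: X+X- × X-Y
Offspring: 1 X+X-, 1 X+Y, 1 X-X-, 1 X-Y
Probability of an affected male: 1/4
Expected count = 1/4 × 52 = 13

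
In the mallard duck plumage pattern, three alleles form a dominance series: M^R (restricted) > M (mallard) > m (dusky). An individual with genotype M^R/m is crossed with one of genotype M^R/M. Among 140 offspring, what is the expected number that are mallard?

Cross: M^R/m × M^R/M
Allele dominance: M^R > M > m
Offspring genotypes: 1 M^R/M^R, 1 M^R/M, 1 M^R/m, 1 M/m
Phenotype counts: 3 restricted, 1 mallard
mallard: 1 out of 4 → fraction 1/4
Expected count = 1/4 × 140 = 35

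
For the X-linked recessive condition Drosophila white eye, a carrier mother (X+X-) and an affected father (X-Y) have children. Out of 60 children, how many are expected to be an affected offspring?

Cross: X+X- × X-Y
Offspring: 1 X+X-, 1 X+Y, 1 X-X-, 1 X-Y
Probability of an affected offspring: 2/4 = 1/2
Expected count = 1/2 × 60 = 30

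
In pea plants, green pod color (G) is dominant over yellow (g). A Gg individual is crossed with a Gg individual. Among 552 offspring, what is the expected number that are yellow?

Punnett square for Gg × Gg:
Offspring genotypes: 1 GG, 2 Gg, 1 gg
green: 3, yellow: 1
yellow: 1 out of 4 → fraction 1/4
Expected count = 1/4 × 552 = 138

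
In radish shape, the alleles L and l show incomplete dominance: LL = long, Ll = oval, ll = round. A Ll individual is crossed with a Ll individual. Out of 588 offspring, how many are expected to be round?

Punnett square for Ll × Ll:
Offspring genotypes: 1 LL, 2 Ll, 1 ll
Phenotype counts: 1 long, 2 oval, 1 round
round: 1 out of 4 → fraction 1/4
Expected count = 1/4 × 588 = 147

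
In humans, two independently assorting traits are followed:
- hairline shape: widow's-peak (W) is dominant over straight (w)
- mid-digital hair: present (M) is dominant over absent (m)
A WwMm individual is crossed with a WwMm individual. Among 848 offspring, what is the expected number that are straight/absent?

Dihybrid cross WwMm × WwMm — consider each gene separately:
hairline shape: Ww × Ww → 1 WW, 2 Ww, 1 ww → 3 W_ : 1 ww (out of 4)
mid-digital hair: Mm × Mm → 1 MM, 2 Mm, 1 mm → 3 M_ : 1 mm (out of 4)
Combine (counts out of 4 × 4 = 16): widow's-peak/present (W_M_) = 3×3 = 9; widow's-peak/absent (W_mm) = 3×1 = 3; straight/present (wwM_) = 1×3 = 3; straight/absent (wwmm) = 1×1 = 1
Phenotype counts (out of 16): 9 widow's-peak/present, 3 widow's-peak/absent, 3 straight/present, 1 straight/absent
straight/absent: 1 out of 16 → fraction 1/16
Expected count = 1/16 × 848 = 53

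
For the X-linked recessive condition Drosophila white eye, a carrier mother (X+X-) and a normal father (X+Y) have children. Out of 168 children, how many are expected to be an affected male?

Cross: X+X- × X+Y
Offspring: 1 X+X+, 1 X+Y, 1 X+X-, 1 X-Y
Probability of an affected male: 1/4
Expected count = 1/4 × 168 = 42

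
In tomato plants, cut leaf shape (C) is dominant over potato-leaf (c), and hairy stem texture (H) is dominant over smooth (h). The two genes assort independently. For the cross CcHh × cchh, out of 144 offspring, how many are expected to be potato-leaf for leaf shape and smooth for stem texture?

Dihybrid cross CcHh × cchh — consider each gene separately:
leaf shape: Cc × cc → 2 Cc, 2 cc → 2 C_ : 2 cc (out of 4)
stem texture: Hh × hh → 2 Hh, 2 hh → 2 H_ : 2 hh (out of 4)
Looking for: potato-leaf (cc) and smooth (hh)
P(potato-leaf) = 2/4, P(smooth) = 2/4
P(both) = 2/4 × 2/4 = 4/16 = 1/4
Expected count = 1/4 × 144 = 36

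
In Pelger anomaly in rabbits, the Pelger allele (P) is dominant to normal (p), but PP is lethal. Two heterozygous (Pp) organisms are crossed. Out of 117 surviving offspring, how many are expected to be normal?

Cross: Pp × Pp
Punnett square offspring (before lethality): 1 PP, 2 Pp, 1 pp
The PP genotype is lethal (embryos die); surviving offspring: 2 Pp, 1 pp
normal: 1 out of 3 → fraction 1/3
Expected count = 1/3 × 117 = 39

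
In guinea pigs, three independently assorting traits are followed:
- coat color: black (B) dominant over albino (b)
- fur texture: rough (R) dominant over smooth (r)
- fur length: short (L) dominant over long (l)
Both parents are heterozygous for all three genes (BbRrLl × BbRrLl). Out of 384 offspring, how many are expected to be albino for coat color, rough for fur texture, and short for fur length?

Trihybrid cross: BbRrLl × BbRrLl
Each trait segregates independently with a 3:1 phenotypic ratio, so each gene contributes 3/4 (dominant) or 1/4 (recessive).
Target: albino (coat color), rough (fur texture), short (fur length)
Probability = product of independent per-trait probabilities
= 1/4 × 3/4 × 3/4 = 9/64
Expected count = 9/64 × 384 = 54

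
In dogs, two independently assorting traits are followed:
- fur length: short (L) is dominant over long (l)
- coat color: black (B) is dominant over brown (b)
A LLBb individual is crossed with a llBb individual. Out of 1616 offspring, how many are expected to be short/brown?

Dihybrid cross LLBb × llBb — consider each gene separately:
fur length: LL × ll → 4 Ll → 4 L_ (out of 4)
coat color: Bb × Bb → 1 BB, 2 Bb, 1 bb → 3 B_ : 1 bb (out of 4)
Combine (counts out of 4 × 4 = 16): short/black (L_B_) = 4×3 = 12; short/brown (L_bb) = 4×1 = 4
Phenotype counts (out of 16): 12 short/black, 4 short/brown
short/brown: 4 out of 16 → fraction 1/4
Expected count = 1/4 × 1616 = 404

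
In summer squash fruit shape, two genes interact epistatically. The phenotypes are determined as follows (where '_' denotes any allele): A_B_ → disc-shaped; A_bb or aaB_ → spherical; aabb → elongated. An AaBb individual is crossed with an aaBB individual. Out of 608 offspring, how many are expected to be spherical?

Cross: AaBb × aaBB — consider each gene separately:
A gene: Aa × aa → 2 Aa, 2 aa → 2 A_ : 2 aa (out of 4)
B gene: Bb × BB → 2 BB, 2 Bb → 4 B_ (out of 4)
Genotype classes (out of 4 × 4 = 16): A_B_ = 2×4 = 8; aaB_ = 2×4 = 8
Apply the phenotype rules: A_B_ (8) → disc-shaped; aaB_ (8) → spherical
Phenotype counts (out of 16): 8 disc-shaped, 8 spherical
spherical: 8 out of 16 → fraction 1/2
Expected count = 1/2 × 608 = 304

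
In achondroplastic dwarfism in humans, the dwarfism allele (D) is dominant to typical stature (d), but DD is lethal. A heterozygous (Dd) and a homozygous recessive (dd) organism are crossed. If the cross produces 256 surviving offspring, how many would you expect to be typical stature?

Cross: Dd × dd
Punnett square offspring (before lethality): 2 Dd, 2 dd
No DD offspring are produced in this cross.
typical stature: 2 out of 4 → fraction 1/2
Expected count = 1/2 × 256 = 128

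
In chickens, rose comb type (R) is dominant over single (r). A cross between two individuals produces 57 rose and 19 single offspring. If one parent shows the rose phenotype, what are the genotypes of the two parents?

Observed offspring: 57 rose, 19 single
The observed ratio simplifies to 3:1. Single (rr) offspring appear, so each parent must contribute one r allele. The parent stated to show rose carries R, so it is Rr. The other parent is then either Rr or rr: Rr × rr would give a 1:1 split, whereas Rr × Rr gives 3:1 — matching the data. So both parents are heterozygous (Rr × Rr).
Parent genotypes: Rr × Rr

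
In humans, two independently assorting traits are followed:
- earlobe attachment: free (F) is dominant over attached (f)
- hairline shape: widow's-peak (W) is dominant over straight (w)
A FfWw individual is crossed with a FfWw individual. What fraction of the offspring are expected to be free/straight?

Dihybrid cross FfWw × FfWw — consider each gene separately:
earlobe attachment: Ff × Ff → 1 FF, 2 Ff, 1 ff → 3 F_ : 1 ff (out of 4)
hairline shape: Ww × Ww → 1 WW, 2 Ww, 1 ww → 3 W_ : 1 ww (out of 4)
Combine (counts out of 4 × 4 = 16): free/widow's-peak (F_W_) = 3×3 = 9; free/straight (F_ww) = 3×1 = 3; attached/widow's-peak (ffW_) = 1×3 = 3; attached/straight (ffww) = 1×1 = 1
Phenotype counts (out of 16): 9 free/widow's-peak, 3 free/straight, 3 attached/widow's-peak, 1 attached/straight
free/straight: 3 out of 16
Probability: 3/16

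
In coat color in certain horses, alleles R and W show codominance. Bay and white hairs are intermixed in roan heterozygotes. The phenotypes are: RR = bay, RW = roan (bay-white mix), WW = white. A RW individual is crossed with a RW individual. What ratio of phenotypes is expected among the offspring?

Punnett square for RW × RW:
Offspring genotypes: 1 RR, 2 RW, 1 WW
Phenotype counts: 1 bay, 2 roan (bay-white mix), 1 white
Ratio: 1 bay : 2 roan (bay-white mix) : 1 white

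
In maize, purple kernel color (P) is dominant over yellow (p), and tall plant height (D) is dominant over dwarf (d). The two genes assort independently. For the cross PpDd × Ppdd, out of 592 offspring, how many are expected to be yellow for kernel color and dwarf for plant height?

Dihybrid cross PpDd × Ppdd — consider each gene separately:
kernel color: Pp × Pp → 1 PP, 2 Pp, 1 pp → 3 P_ : 1 pp (out of 4)
plant height: Dd × dd → 2 Dd, 2 dd → 2 D_ : 2 dd (out of 4)
Looking for: yellow (pp) and dwarf (dd)
P(yellow) = 1/4, P(dwarf) = 2/4
P(both) = 1/4 × 2/4 = 2/16 = 1/8
Expected count = 1/8 × 592 = 74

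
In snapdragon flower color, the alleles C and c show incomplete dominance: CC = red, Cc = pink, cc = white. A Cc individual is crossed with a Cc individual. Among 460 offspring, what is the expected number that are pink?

Punnett square for Cc × Cc:
Offspring genotypes: 1 CC, 2 Cc, 1 cc
Phenotype counts: 1 red, 2 pink, 1 white
pink: 2 out of 4 → fraction 1/2
Expected count = 1/2 × 460 = 230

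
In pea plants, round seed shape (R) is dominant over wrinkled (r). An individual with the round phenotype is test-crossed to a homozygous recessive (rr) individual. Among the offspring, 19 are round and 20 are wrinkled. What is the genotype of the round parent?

Test cross: ? × rr
Offspring: 19 round, 20 wrinkled — approximately 1:1.
A 1:1 ratio in a test cross indicates the unknown parent is heterozygous (Rr).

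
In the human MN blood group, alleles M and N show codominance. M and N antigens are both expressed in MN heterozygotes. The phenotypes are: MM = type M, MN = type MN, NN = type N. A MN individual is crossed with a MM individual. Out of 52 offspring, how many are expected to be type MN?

Punnett square for MN × MM:
Offspring genotypes: 2 MM, 2 MN
Phenotype counts: 2 type M, 2 type MN
type MN: 2 out of 4 → fraction 1/2
Expected count = 1/2 × 52 = 26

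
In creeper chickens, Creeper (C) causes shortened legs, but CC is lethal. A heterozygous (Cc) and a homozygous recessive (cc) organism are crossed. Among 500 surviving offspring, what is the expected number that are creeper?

Cross: Cc × cc
Punnett square offspring (before lethality): 2 Cc, 2 cc
No CC offspring are produced in this cross.
creeper: 2 out of 4 → fraction 1/2
Expected count = 1/2 × 500 = 250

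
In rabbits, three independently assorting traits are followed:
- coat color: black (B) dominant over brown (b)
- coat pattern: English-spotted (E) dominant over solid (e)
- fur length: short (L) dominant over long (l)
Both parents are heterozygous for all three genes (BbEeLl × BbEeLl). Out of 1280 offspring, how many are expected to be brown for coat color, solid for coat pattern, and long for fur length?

Trihybrid cross: BbEeLl × BbEeLl
Each trait segregates independently with a 3:1 phenotypic ratio, so each gene contributes 3/4 (dominant) or 1/4 (recessive).
Target: brown (coat color), solid (coat pattern), long (fur length)
Probability = product of independent per-trait probabilities
= 1/4 × 1/4 × 1/4 = 1/64
Expected count = 1/64 × 1280 = 20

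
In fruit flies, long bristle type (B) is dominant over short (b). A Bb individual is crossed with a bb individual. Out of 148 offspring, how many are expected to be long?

Punnett square for Bb × bb:
Offspring genotypes: 2 Bb, 2 bb
long: 2, short: 2
long: 2 out of 4 → fraction 1/2
Expected count = 1/2 × 148 = 74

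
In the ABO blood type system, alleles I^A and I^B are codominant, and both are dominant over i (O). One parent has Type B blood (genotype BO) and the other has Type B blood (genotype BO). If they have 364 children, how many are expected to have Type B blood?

Cross: BO × BO
Possible offspring genotypes: 1 BB, 2 BO, 1 OO
Blood type counts: 3 Type B, 1 Type O
Probability of Type B: 3/4
Expected count = 3/4 × 364 = 273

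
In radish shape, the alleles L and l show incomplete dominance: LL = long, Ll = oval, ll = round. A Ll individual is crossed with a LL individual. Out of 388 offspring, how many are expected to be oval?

Punnett square for Ll × LL:
Offspring genotypes: 2 LL, 2 Ll
Phenotype counts: 2 long, 2 oval
oval: 2 out of 4 → fraction 1/2
Expected count = 1/2 × 388 = 194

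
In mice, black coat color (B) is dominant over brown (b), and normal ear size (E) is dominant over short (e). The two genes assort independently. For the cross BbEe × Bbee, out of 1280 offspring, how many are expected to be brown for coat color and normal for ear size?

Dihybrid cross BbEe × Bbee — consider each gene separately:
coat color: Bb × Bb → 1 BB, 2 Bb, 1 bb → 3 B_ : 1 bb (out of 4)
ear size: Ee × ee → 2 Ee, 2 ee → 2 E_ : 2 ee (out of 4)
Looking for: brown (bb) and normal (E_)
P(brown) = 1/4, P(normal) = 2/4
P(both) = 1/4 × 2/4 = 2/16 = 1/8
Expected count = 1/8 × 1280 = 160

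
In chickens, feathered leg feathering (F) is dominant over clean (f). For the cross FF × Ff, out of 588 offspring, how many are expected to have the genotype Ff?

Punnett square for FF × Ff:
Offspring genotypes: 2 FF, 2 Ff
Total offspring: 4
Count with target: 2
Probability: 2/4 = 1/2
Expected count = 1/2 × 588 = 294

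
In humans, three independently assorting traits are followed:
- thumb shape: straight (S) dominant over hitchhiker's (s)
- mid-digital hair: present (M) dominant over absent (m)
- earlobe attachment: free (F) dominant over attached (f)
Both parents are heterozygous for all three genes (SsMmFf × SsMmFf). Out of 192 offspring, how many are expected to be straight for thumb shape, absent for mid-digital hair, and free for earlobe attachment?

Trihybrid cross: SsMmFf × SsMmFf
Each trait segregates independently with a 3:1 phenotypic ratio, so each gene contributes 3/4 (dominant) or 1/4 (recessive).
Target: straight (thumb shape), absent (mid-digital hair), free (earlobe attachment)
Probability = product of independent per-trait probabilities
= 3/4 × 1/4 × 3/4 = 9/64
Expected count = 9/64 × 192 = 27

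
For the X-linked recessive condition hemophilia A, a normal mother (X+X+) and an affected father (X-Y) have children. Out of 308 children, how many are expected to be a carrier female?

Cross: X+X+ × X-Y
Offspring: 2 X+X-, 2 X+Y
Probability of a carrier female: 2/4 = 1/2
Expected count = 1/2 × 308 = 154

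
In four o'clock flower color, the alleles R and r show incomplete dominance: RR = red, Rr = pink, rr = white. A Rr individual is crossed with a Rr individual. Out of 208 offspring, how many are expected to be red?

Punnett square for Rr × Rr:
Offspring genotypes: 1 RR, 2 Rr, 1 rr
Phenotype counts: 1 red, 2 pink, 1 white
red: 1 out of 4 → fraction 1/4
Expected count = 1/4 × 208 = 52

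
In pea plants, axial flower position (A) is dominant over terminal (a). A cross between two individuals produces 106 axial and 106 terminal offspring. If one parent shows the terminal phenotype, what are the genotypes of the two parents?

Observed offspring: 106 axial, 106 terminal
The observed ratio simplifies to 1:1. One parent shows terminal, so its genotype must be aa. A 1:1 offspring split requires the other parent to be heterozygous (Aa).
Parent genotypes: aa × Aa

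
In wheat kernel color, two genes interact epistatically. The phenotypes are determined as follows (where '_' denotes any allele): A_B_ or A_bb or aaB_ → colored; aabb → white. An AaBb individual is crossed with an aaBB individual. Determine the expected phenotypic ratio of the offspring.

Cross: AaBb × aaBB — consider each gene separately:
A gene: Aa × aa → 2 Aa, 2 aa → 2 A_ : 2 aa (out of 4)
B gene: Bb × BB → 2 BB, 2 Bb → 4 B_ (out of 4)
Genotype classes (out of 4 × 4 = 16): A_B_ = 2×4 = 8; aaB_ = 2×4 = 8
Apply the phenotype rules: A_B_ (8) + aaB_ (8) → colored
Phenotype counts (out of 16): 16 colored
Ratio: all colored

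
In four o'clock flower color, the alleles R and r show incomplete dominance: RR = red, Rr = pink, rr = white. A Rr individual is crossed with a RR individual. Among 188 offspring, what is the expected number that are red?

Punnett square for Rr × RR:
Offspring genotypes: 2 RR, 2 Rr
Phenotype counts: 2 red, 2 pink
red: 2 out of 4 → fraction 1/2
Expected count = 1/2 × 188 = 94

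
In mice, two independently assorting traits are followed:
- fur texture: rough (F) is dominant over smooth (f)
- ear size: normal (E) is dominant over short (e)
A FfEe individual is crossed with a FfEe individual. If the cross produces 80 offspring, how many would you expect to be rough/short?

Dihybrid cross FfEe × FfEe — consider each gene separately:
fur texture: Ff × Ff → 1 FF, 2 Ff, 1 ff → 3 F_ : 1 ff (out of 4)
ear size: Ee × Ee → 1 EE, 2 Ee, 1 ee → 3 E_ : 1 ee (out of 4)
Combine (counts out of 4 × 4 = 16): rough/normal (F_E_) = 3×3 = 9; rough/short (F_ee) = 3×1 = 3; smooth/normal (ffE_) = 1×3 = 3; smooth/short (ffee) = 1×1 = 1
Phenotype counts (out of 16): 9 rough/normal, 3 rough/short, 3 smooth/normal, 1 smooth/short
rough/short: 3 out of 16 → fraction 3/16
Expected count = 3/16 × 80 = 15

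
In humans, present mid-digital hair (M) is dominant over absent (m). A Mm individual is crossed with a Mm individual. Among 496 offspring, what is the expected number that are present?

Punnett square for Mm × Mm:
Offspring genotypes: 1 MM, 2 Mm, 1 mm
present: 3, absent: 1
present: 3 out of 4 → fraction 3/4
Expected count = 3/4 × 496 = 372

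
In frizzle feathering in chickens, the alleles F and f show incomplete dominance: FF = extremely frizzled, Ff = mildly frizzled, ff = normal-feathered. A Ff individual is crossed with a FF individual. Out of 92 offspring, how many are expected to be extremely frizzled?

Punnett square for Ff × FF:
Offspring genotypes: 2 FF, 2 Ff
Phenotype counts: 2 extremely frizzled, 2 mildly frizzled
extremely frizzled: 2 out of 4 → fraction 1/2
Expected count = 1/2 × 92 = 46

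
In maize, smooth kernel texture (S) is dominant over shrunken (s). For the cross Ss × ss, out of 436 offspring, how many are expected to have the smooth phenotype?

Punnett square for Ss × ss:
Offspring genotypes: 2 Ss, 2 ss
Total offspring: 4
Count with target: 2
Probability: 2/4 = 1/2
Expected count = 1/2 × 436 = 218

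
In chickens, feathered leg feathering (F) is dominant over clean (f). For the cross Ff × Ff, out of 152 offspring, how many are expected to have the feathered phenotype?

Punnett square for Ff × Ff:
Offspring genotypes: 1 FF, 2 Ff, 1 ff
Total offspring: 4
Count with target: 3
Probability: 3/4
Expected count = 3/4 × 152 = 114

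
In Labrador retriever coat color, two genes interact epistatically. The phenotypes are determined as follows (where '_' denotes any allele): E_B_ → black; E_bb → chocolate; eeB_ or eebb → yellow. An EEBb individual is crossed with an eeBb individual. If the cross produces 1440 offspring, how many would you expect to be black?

Cross: EEBb × eeBb — consider each gene separately:
E gene: EE × ee → 4 Ee → 4 E_ (out of 4)
B gene: Bb × Bb → 1 BB, 2 Bb, 1 bb → 3 B_ : 1 bb (out of 4)
Genotype classes (out of 4 × 4 = 16): E_B_ = 4×3 = 12; E_bb = 4×1 = 4
Apply the phenotype rules: E_B_ (12) → black; E_bb (4) → chocolate
Phenotype counts (out of 16): 12 black, 4 chocolate
black: 12 out of 16 → fraction 3/4
Expected count = 3/4 × 1440 = 1080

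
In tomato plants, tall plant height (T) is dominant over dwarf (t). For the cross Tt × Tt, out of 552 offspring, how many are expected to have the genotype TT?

Punnett square for Tt × Tt:
Offspring genotypes: 1 TT, 2 Tt, 1 tt
Total offspring: 4
Count with target: 1
Probability: 1/4
Expected count = 1/4 × 552 = 138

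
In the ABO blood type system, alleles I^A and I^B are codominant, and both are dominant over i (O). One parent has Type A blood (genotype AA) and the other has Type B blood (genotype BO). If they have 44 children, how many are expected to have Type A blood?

Cross: AA × BO
Possible offspring genotypes: 2 AB, 2 AO
Blood type counts: 2 Type AB, 2 Type A
Probability of Type A: 2/4 = 1/2
Expected count = 1/2 × 44 = 22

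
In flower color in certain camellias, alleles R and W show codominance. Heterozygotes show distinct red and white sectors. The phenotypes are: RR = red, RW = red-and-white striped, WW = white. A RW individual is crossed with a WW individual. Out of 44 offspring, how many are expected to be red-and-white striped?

Punnett square for RW × WW:
Offspring genotypes: 2 RW, 2 WW
Phenotype counts: 2 red-and-white striped, 2 white
red-and-white striped: 2 out of 4 → fraction 1/2
Expected count = 1/2 × 44 = 22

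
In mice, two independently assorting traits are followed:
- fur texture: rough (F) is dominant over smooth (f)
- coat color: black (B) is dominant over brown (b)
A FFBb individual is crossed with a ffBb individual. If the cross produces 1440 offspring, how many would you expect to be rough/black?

Dihybrid cross FFBb × ffBb — consider each gene separately:
fur texture: FF × ff → 4 Ff → 4 F_ (out of 4)
coat color: Bb × Bb → 1 BB, 2 Bb, 1 bb → 3 B_ : 1 bb (out of 4)
Combine (counts out of 4 × 4 = 16): rough/black (F_B_) = 4×3 = 12; rough/brown (F_bb) = 4×1 = 4
Phenotype counts (out of 16): 12 rough/black, 4 rough/brown
rough/black: 12 out of 16 → fraction 3/4
Expected count = 3/4 × 1440 = 1080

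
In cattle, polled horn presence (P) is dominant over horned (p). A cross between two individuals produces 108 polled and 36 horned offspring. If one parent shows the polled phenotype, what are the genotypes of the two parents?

Observed offspring: 108 polled, 36 horned
The observed ratio simplifies to 3:1. Horned (pp) offspring appear, so each parent must contribute one p allele. The parent stated to show polled carries P, so it is Pp. The other parent is then either Pp or pp: Pp × pp would give a 1:1 split, whereas Pp × Pp gives 3:1 — matching the data. So both parents are heterozygous (Pp × Pp).
Parent genotypes: Pp × Pp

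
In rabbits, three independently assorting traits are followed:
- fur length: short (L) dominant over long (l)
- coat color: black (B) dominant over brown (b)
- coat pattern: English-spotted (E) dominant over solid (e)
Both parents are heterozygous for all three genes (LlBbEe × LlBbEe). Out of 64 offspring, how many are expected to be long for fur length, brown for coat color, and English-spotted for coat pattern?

Trihybrid cross: LlBbEe × LlBbEe
Each trait segregates independently with a 3:1 phenotypic ratio, so each gene contributes 3/4 (dominant) or 1/4 (recessive).
Target: long (fur length), brown (coat color), English-spotted (coat pattern)
Probability = product of independent per-trait probabilities
= 1/4 × 1/4 × 3/4 = 3/64
Expected count = 3/64 × 64 = 3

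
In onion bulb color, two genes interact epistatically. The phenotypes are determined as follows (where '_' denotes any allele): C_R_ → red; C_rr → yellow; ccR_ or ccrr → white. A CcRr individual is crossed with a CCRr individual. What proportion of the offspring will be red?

Cross: CcRr × CCRr — consider each gene separately:
C gene: Cc × CC → 2 CC, 2 Cc → 4 C_ (out of 4)
R gene: Rr × Rr → 1 RR, 2 Rr, 1 rr → 3 R_ : 1 rr (out of 4)
Genotype classes (out of 4 × 4 = 16): C_R_ = 4×3 = 12; C_rr = 4×1 = 4
Apply the phenotype rules: C_R_ (12) → red; C_rr (4) → yellow
Phenotype counts (out of 16): 12 red, 4 yellow
red: 12 out of 16
Probability: 12/16 = 3/4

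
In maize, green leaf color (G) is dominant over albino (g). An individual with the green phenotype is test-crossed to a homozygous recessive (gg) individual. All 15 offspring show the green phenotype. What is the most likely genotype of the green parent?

Test cross: ? × gg
All offspring are green.
If the unknown parent were heterozygous (Gg), about half of 15 offspring would be albino; none are. The unknown parent is most likely homozygous dominant (GG).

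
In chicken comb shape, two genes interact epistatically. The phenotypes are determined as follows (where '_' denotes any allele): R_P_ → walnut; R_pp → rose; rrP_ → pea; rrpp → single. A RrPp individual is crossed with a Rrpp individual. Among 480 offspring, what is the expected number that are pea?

Cross: RrPp × Rrpp — consider each gene separately:
R gene: Rr × Rr → 1 RR, 2 Rr, 1 rr → 3 R_ : 1 rr (out of 4)
P gene: Pp × pp → 2 Pp, 2 pp → 2 P_ : 2 pp (out of 4)
Genotype classes (out of 4 × 4 = 16): R_P_ = 3×2 = 6; R_pp = 3×2 = 6; rrP_ = 1×2 = 2; rrpp = 1×2 = 2
Apply the phenotype rules: R_P_ (6) → walnut; R_pp (6) → rose; rrP_ (2) → pea; rrpp (2) → single
Phenotype counts (out of 16): 6 walnut, 6 rose, 2 pea, 2 single
pea: 2 out of 16 → fraction 1/8
Expected count = 1/8 × 480 = 60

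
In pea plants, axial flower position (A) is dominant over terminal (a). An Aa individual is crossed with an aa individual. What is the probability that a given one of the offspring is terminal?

Punnett square for Aa × aa:
Offspring genotypes: 2 Aa, 2 aa
axial: 2, terminal: 2
terminal: 2 out of 4
Probability: 2/4 = 1/2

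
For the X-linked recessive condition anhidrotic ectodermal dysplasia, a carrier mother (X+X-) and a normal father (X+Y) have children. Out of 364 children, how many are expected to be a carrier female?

Cross: X+X- × X+Y
Offspring: 1 X+X+, 1 X+Y, 1 X+X-, 1 X-Y
Probability of a carrier female: 1/4
Expected count = 1/4 × 364 = 91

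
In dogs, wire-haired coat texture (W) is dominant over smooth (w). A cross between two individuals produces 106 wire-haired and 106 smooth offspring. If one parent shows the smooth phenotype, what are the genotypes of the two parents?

Observed offspring: 106 wire-haired, 106 smooth
The observed ratio simplifies to 1:1. One parent shows smooth, so its genotype must be ww. A 1:1 offspring split requires the other parent to be heterozygous (Ww).
Parent genotypes: ww × Ww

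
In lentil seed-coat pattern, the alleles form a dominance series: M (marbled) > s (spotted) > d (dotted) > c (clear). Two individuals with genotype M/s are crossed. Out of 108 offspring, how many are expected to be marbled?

Cross: M/s × M/s
Allele dominance: M > s > d > c
Offspring genotypes: 1 M/M, 2 M/s, 1 s/s
Phenotype counts: 3 marbled, 1 spotted
marbled: 3 out of 4 → fraction 3/4
Expected count = 3/4 × 108 = 81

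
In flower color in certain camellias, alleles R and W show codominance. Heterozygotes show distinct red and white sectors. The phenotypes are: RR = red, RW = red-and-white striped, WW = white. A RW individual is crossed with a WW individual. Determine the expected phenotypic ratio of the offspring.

Punnett square for RW × WW:
Offspring genotypes: 2 RW, 2 WW
Phenotype counts: 2 red-and-white striped, 2 white
Ratio: 1 red-and-white striped : 1 white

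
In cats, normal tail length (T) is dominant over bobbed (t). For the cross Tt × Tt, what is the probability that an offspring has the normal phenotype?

Punnett square for Tt × Tt:
Offspring genotypes: 1 TT, 2 Tt, 1 tt
Total offspring: 4
Count with target: 3
Probability: 3/4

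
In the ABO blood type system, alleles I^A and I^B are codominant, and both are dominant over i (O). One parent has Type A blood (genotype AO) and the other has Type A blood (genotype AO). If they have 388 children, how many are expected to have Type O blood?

Cross: AO × AO
Possible offspring genotypes: 1 AA, 2 AO, 1 OO
Blood type counts: 3 Type A, 1 Type O
Probability of Type O: 1/4
Expected count = 1/4 × 388 = 97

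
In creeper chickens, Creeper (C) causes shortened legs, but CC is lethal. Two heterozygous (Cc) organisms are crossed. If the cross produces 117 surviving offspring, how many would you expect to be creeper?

Cross: Cc × Cc
Punnett square offspring (before lethality): 1 CC, 2 Cc, 1 cc
The CC genotype is lethal (embryos die); surviving offspring: 2 Cc, 1 cc
creeper: 2 out of 3 → fraction 2/3
Expected count = 2/3 × 117 = 78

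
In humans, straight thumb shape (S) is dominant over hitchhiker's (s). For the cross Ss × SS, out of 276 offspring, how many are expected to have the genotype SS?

Punnett square for Ss × SS:
Offspring genotypes: 2 SS, 2 Ss
Total offspring: 4
Count with target: 2
Probability: 2/4 = 1/2
Expected count = 1/2 × 276 = 138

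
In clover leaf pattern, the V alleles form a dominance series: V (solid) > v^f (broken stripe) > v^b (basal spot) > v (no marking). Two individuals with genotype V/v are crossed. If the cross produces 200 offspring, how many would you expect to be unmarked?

Cross: V/v × V/v
Allele dominance: V > v^f > v^b > v
Offspring genotypes: 1 V/V, 2 V/v, 1 v/v
Phenotype counts: 3 solid, 1 unmarked
unmarked: 1 out of 4 → fraction 1/4
Expected count = 1/4 × 200 = 50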